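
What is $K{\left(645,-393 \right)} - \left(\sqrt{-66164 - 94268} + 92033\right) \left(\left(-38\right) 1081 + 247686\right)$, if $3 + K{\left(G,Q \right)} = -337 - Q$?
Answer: $-19014754011 - 826432 i \sqrt{10027} \approx -1.9015 \cdot 10^{10} - 8.2755 \cdot 10^{7} i$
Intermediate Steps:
$K{\left(G,Q \right)} = -340 - Q$ ($K{\left(G,Q \right)} = -3 - \left(337 + Q\right) = -340 - Q$)
$K{\left(645,-393 \right)} - \left(\sqrt{-66164 - 94268} + 92033\right) \left(\left(-38\right) 1081 + 247686\right) = \left(-340 - -393\right) - \left(\sqrt{-66164 - 94268} + 92033\right) \left(\left(-38\right) 1081 + 247686\right) = \left(-340 + 393\right) - \left(\sqrt{-160432} + 92033\right) \left(-41078 + 247686\right) = 53 - \left(4 i \sqrt{10027} + 92033\right) 206608 = 53 - \left(92033 + 4 i \sqrt{10027}\right) 206608 = 53 - \left(19014754064 + 826432 i \sqrt{10027}\right) = -19014754011 - 826432 i \sqrt{10027}$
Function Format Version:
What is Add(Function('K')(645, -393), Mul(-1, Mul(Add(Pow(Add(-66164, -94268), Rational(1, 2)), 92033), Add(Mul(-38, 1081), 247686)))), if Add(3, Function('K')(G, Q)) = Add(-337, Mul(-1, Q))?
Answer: Add(-19014754011, Mul(-826432, I, Pow(10027, Rational(1, 2)))) ≈ Add(-1.9015e+10, Mul(-8.2755e+7, I))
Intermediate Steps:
Function('K')(G, Q) = Add(-340, Mul(-1, Q)) (Function('K')(G, Q) = Add(-3, Add(-337, Mul(-1, Q))) = Add(-340, Mul(-1, Q)))
Add(Function('K')(645, -393), Mul(-1, Mul(Add(Pow(Add(-66164, -94268), Rational(1, 2)), 92033), Add(Mul(-38, 1081), 247686)))) = Add(Add(-340, Mul(-1, -393)), Mul(-1, Mul(Add(Pow(Add(-66164, -94268), Rational(1, 2)), 92033), Add(Mul(-38, 1081), 247686)))) = Add(Add(-340, 393), Mul(-1, Mul(Add(Pow(-160432, Rational(1, 2)), 92033), Add(-41078, 247686)))) = Add(53, Mul(-1, Mul(Add(Mul(4, I, Pow(10027, Rational(1, 2))), 92033), 206608))) = Add(53, Mul(-1, Mul(Add(92033, Mul(4, I, Pow(10027, Rational(1, 2)))), 206608))) = Add(53, Mul(-1, Add(19014754064, Mul(826432, I, Pow(10027, Rational(1, 2)))))) = Add(53, Add(-19014754064, Mul(-826432, I, Pow(10027, Rational(1, 2))))) = Add(-19014754011, Mul(-826432, I, Pow(10027, Rational(1, 2))))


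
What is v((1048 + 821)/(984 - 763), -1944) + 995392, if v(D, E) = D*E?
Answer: 216348296/221 ≈ 9.7895e+5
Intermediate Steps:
v((1048 + 821)/(984 - 763), -1944) + 995392 = ((1048 + 821)/(984 - 763))*(-1944) + 995392 = (1869/221)*(-1944) + 995392 = -3633336/221 + 995392 = 216348296/221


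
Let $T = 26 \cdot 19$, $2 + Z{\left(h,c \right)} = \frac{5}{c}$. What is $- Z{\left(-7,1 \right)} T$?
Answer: $-1482$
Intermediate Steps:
$Z{\left(h,c \right)} = -2 + \frac{5}{c}$
$T = 494$
$- Z{\left(-7,1 \right)} T = - \left(-2 + \frac{5}{1}\right) 494 = - \left(-2 + 5 \cdot 1\right) 494 = - \left(-2 + 5\right) 494 = - 3 \cdot 494 = \left(-1\right) 1482 = -1482$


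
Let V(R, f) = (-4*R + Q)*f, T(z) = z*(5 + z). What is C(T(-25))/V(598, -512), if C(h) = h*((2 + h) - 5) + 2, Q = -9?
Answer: 124251/614656 ≈ 0.20215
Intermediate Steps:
C(h) = 2 + h*(-3 + h) (C(h) = h*(-3 + h) + 2 = 2 + h*(-3 + h))
V(R, f) = f*(-9 - 4*R) (V(R, f) = (-4*R - 9)*f = (-9 - 4*R)*f = f*(-9 - 4*R))
C(T(-25))/V(598, -512) = (2 + (-25*(5 - 25))² - (-75)*(5 - 25))/((-1*(-512)*(9 + 4*598))) = (2 + (-25*(-20))² - (-75)*(-20))/((-1*(-512)*(9 + 2392))) = (2 + 500² - 3*500)/((-1*(-512)*2401)) = (2 + 250000 - 1500)/1229312 = 248502*(1/1229312) = 124251/614656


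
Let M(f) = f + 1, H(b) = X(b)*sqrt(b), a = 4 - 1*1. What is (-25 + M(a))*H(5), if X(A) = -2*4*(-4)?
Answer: -672*sqrt(5) ≈ -1502.6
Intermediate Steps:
a = 3 (a = 4 - 1 = 3)
X(A) = 32 (X(A) = -8*(-4) = 32)
H(b) = 32*sqrt(b)
M(f) = 1 + f
(-25 + M(a))*H(5) = (-25 + (1 + 3))*(32*sqrt(5)) = (-25 + 4)*(32*sqrt(5)) = -672*sqrt(5)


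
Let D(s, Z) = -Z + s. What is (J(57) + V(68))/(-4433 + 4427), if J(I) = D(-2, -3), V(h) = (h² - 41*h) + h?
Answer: -635/2 ≈ -317.50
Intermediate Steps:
V(h) = h² - 40*h
D(s, Z) = s - Z
J(I) = 1 (J(I) = -2 - 1*(-3) = -2 + 3 = 1)
(J(57) + V(68))/(-4433 + 4427) = (1 + 68*(-40 + 68))/(-4433 + 4427) = (1 + 68*28)/(-6) = (1 + 1904)*(-⅙) = 1905*(-⅙) = -635/2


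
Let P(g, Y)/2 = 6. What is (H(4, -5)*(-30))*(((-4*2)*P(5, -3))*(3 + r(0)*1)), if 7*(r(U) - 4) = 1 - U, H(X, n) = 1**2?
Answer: 144000/7 ≈ 20571.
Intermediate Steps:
P(g, Y) = 12 (P(g, Y) = 2*6 = 12)
H(X, n) = 1
r(U) = 29/7 - U/7 (r(U) = 4 + (1 - U)/7 = 4 + (1/7 - U/7) = 29/7 - U/7)
(H(4, -5)*(-30))*(((-4*2)*P(5, -3))*(3 + r(0)*1)) = (1*(-30))*((-4*2*12)*(3 + (29/7 - 1/7*0)*1)) = -30*(-8*12)*(3 + (29/7 + 0)*1) = -(-2880)*(3 + (29/7)*1) = -(-2880)*(3 + 29/7) = -(-2880)*50/7 = -30*(-4800/7) = 144000/7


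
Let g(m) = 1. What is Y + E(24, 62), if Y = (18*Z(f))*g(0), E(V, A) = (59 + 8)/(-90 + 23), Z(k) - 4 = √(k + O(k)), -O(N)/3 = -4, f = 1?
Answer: 71 + 18*√13 ≈ 135.90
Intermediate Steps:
O(N) = 12 (O(N) = -3*(-4) = 12)
Z(k) = 4 + √(12 + k) (Z(k) = 4 + √(k + 12) = 4 + √(12 + k))
E(V, A) = -1 (E(V, A) = 67/(-67) = 67*(-1/67) = -1)
Y = 72 + 18*√13 (Y = (18*(4 + √(12 + 1)))*1 = (18*(4 + √13))*1 = (72 + 18*√13)*1 = 72 + 18*√13 ≈ 136.90)
Y + E(24, 62) = (72 + 18*√13) - 1 = 71 + 18*√13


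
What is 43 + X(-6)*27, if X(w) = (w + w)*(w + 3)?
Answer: 1015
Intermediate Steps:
X(w) = 2*w*(3 + w) (X(w) = (2*w)*(3 + w) = 2*w*(3 + w))
43 + X(-6)*27 = 43 + (2*(-6)*(3 - 6))*27 = 43 + (2*(-6)*(-3))*27 = 43 + 36*27 = 43 + 972 = 1015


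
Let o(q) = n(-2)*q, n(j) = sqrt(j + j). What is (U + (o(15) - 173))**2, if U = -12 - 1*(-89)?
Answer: 8316 - 5760*I ≈ 8316.0 - 5760.0*I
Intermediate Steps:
n(j) = sqrt(2)*sqrt(j) (n(j) = sqrt(2*j) = sqrt(2)*sqrt(j))
U = 77 (U = -12 + 89 = 77)
o(q) = 2*I*q (o(q) = (sqrt(2)*sqrt(-2))*q = (sqrt(2)*(I*sqrt(2)))*q = (2*I)*q = 2*I*q)
(U + (o(15) - 173))**2 = (77 + (2*I*15 - 173))**2 = (77 + (30*I - 173))**2 = (77 + (-173 + 30*I))**2 = (-96 + 30*I)**2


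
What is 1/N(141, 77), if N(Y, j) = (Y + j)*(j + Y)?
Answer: 1/47524 ≈ 2.1042e-5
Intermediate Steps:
N(Y, j) = (Y + j)² (N(Y, j) = (Y + j)*(Y + j) = (Y + j)²)
1/N(141, 77) = 1/((141 + 77)²) = 1/(218²) = 1/47524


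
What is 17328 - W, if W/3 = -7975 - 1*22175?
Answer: 107778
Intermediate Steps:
W = -90450 (W = 3*(-7975 - 1*22175) = 3*(-7975 - 22175) = 3*(-30150) = -90450)
17328 - W = 17328 - 1*(-90450) = 17328 + 90450 = 107778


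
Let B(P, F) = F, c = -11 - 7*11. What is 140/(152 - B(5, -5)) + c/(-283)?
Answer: 53436/44431 ≈ 1.2027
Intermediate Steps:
c = -88 (c = -11 - 77 = -88)
140/(152 - B(5, -5)) + c/(-283) = 140/(152 - 1*(-5)) - 88/(-283) = 140/(152 + 5) - 88*(-1/283) = 140/157 + 88/283 = 53436/44431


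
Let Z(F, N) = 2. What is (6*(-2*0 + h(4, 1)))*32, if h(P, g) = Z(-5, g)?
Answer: 384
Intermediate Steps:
h(P, g) = 2
(6*(-2*0 + h(4, 1)))*32 = (6*(-2*0 + 2))*32 = (6*(0 + 2))*32 = (6*2)*32 = 12*32 = 384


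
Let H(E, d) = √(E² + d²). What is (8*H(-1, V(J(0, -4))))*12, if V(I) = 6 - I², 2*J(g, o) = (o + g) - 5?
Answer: 24*√3265 ≈ 1371.4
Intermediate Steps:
J(g, o) = -5/2 + g/2 + o/2 (J(g, o) = ((o + g) - 5)/2 = ((g + o) - 5)/2 = (-5 + g + o)/2 = -5/2 + g/2 + o/2)
(8*H(-1, V(J(0, -4))))*12 = (8*√((-1)² + (6 - (-5/2 + (½)*0 + (½)*(-4))²)²))*12 = (8*√(1 + (6 - (-5/2 + 0 - 2)²)²))*12 = (8*√(1 + (6 - (-9/2)²)²))*12 = (8*√(1 + (6 - 1*81/4)²))*12 = (8*√(1 + (6 - 81/4)²))*12 = (8*√(1 + (-57/4)²))*12 = (8*√(1 + 3249/16))*12 = (8*√(3265/16))*12 = (8*(√3265/4))*12 = (2*√3265)*12 = 24*√3265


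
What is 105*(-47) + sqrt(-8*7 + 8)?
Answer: -4935 + 4*I*sqrt(3) ≈ -4935.0 + 6.9282*I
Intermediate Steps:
105*(-47) + sqrt(-8*7 + 8) = -4935 + sqrt(-56 + 8) = -4935 + sqrt(-48) = -4935 + 4*I*sqrt(3)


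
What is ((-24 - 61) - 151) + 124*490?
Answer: 60524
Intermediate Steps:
((-24 - 61) - 151) + 124*490 = (-85 - 151) + 60760 = -236 + 60760 = 60524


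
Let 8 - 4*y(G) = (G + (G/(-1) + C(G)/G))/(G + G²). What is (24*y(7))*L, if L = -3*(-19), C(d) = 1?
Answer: 536085/196 ≈ 2735.1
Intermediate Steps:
L = 57
y(G) = 2 - 1/(4*G*(G + G²)) (y(G) = 2 - (G + (G/(-1) + 1/G))/(4*(G + G²)) = 2 - (G + (G*(-1) + 1/G))/(4*(G + G²)) = 2 - (G + (-G + 1/G))/(4*(G + G²)) = 2 - (G + (1/G - G))/(4*(G + G²)) = 2 - 1/(4*G*(G + G²)))
(24*y(7))*L = (24*((¼)*(-1 + 8*7² + 8*7³)/(7²*(1 + 7))))*57 = (24*((¼)*(1/49)*(-1 + 8*49 + 8*343)/8))*57 = (24*((¼)*(1/49)*(⅛)*(-1 + 392 + 2744)))*57 = (24*((¼)*(1/49)*(⅛)*3135))*57 = (24*(3135/1568))*57 = (9405/196)*57 = 536085/196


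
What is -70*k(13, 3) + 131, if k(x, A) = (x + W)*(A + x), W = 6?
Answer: -21149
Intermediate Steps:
k(x, A) = (6 + x)*(A + x) (k(x, A) = (x + 6)*(A + x) = (6 + x)*(A + x))
-70*k(13, 3) + 131 = -70*(13² + 6*3 + 6*13 + 3*13) + 131 = -70*(169 + 18 + 78 + 39) + 131 = -70*304 + 131 = -21280 + 131 = -21149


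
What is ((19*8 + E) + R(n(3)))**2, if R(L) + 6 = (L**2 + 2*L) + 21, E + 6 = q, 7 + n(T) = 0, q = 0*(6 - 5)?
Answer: 38416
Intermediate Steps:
q = 0 (q = 0*1 = 0)
n(T) = -7 (n(T) = -7 + 0 = -7)
E = -6 (E = -6 + 0 = -6)
R(L) = 15 + L**2 + 2*L (R(L) = -6 + ((L**2 + 2*L) + 21) = -6 + (21 + L**2 + 2*L) = 15 + L**2 + 2*L)
((19*8 + E) + R(n(3)))**2 = ((19*8 - 6) + (15 + (-7)**2 + 2*(-7)))**2 = ((152 - 6) + (15 + 49 - 14))**2 = (146 + 50)**2 = 196**2 = 38416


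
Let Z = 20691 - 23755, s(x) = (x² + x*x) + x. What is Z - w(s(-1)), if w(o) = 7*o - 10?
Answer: -3061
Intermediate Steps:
s(x) = x + 2*x² (s(x) = (x² + x²) + x = 2*x² + x = x + 2*x²)
Z = -3064
w(o) = -10 + 7*o
Z - w(s(-1)) = -3064 - (-10 + 7*(-(1 + 2*(-1)))) = -3064 - (-10 + 7*(-(1 - 2))) = -3064 - (-10 + 7*(-1*(-1))) = -3064 - (-10 + 7*1) = -3064 - (-10 + 7) = -3064 - 1*(-3) = -3064 + 3 = -3061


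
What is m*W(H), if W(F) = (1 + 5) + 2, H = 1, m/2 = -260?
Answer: -4160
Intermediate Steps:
m = -520 (m = 2*(-260) = -520)
W(F) = 8 (W(F) = 6 + 2 = 8)
m*W(H) = -520*8 = -4160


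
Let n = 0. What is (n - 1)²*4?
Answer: 4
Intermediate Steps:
(n - 1)²*4 = (0 - 1)²*4 = (-1)²*4 = 1*4 = 4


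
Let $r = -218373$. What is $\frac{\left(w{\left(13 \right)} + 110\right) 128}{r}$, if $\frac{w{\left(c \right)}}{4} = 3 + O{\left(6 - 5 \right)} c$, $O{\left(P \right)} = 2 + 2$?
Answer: $- \frac{14080}{72791} \approx -0.19343$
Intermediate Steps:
$O{\left(P \right)} = 4$
$w{\left(c \right)} = 12 + 16 c$ ($w{\left(c \right)} = 4 \left(3 + 4 c\right) = 12 + 16 c$)
$\frac{\left(w{\left(13 \right)} + 110\right) 128}{r} = \frac{\left(\left(12 + 16 \cdot 13\right) + 110\right) 128}{-218373} = \left(\left(12 + 208\right) + 110\right) 128 \left(- \frac{1}{218373}\right) = \left(220 + 110\right) 128 \left(- \frac{1}{218373}\right) = 330 \cdot 128 \left(- \frac{1}{218373}\right) = 42240 \left(- \frac{1}{218373}\right) = - \frac{14080}{72791}$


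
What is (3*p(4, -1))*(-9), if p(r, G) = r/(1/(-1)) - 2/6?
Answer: 117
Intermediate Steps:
p(r, G) = -⅓ - r (p(r, G) = r/(-1) - 2*⅙ = r*(-1) - ⅓ = -r - ⅓ = -⅓ - r)
(3*p(4, -1))*(-9) = (3*(-⅓ - 1*4))*(-9) = (3*(-⅓ - 4))*(-9) = (3*(-13/3))*(-9) = -13*(-9) = 117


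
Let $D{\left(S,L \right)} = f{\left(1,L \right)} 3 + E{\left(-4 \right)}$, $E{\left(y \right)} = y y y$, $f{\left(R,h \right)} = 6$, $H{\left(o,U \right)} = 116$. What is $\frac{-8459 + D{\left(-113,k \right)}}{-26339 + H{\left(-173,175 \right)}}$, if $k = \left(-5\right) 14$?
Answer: $\frac{2835}{8741} \approx 0.32433$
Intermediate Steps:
$k = -70$
$E{\left(y \right)} = y^{3}$ ($E{\left(y \right)} = y^{2} y = y^{3}$)
$D{\left(S,L \right)} = -46$ ($D{\left(S,L \right)} = 6 \cdot 3 + \left(-4\right)^{3} = 18 - 64 = -46$)
$\frac{-8459 + D{\left(-113,k \right)}}{-26339 + H{\left(-173,175 \right)}} = \frac{-8459 - 46}{-26339 + 116} = - \frac{8505}{-26223} = \left(-8505\right) \left(- \frac{1}{26223}\right) = \frac{2835}{8741}$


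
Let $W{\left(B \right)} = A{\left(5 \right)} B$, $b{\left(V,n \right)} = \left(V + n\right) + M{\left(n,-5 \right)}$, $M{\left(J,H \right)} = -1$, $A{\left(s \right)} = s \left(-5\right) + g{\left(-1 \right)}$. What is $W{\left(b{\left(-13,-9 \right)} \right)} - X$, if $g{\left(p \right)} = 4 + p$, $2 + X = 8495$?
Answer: $-7987$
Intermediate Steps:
$X = 8493$ ($X = -2 + 8495 = 8493$)
$A{\left(s \right)} = 3 - 5 s$ ($A{\left(s \right)} = s \left(-5\right) + \left(4 - 1\right) = - 5 s + 3 = 3 - 5 s$)
$b{\left(V,n \right)} = -1 + V + n$ ($b{\left(V,n \right)} = \left(V + n\right) - 1 = -1 + V + n$)
$W{\left(B \right)} = - 22 B$ ($W{\left(B \right)} = \left(3 - 25\right) B = - 22 B$)
$W{\left(b{\left(-13,-9 \right)} \right)} - X = - 22 \left(-1 - 13 - 9\right) - 8493 = \left(-22\right) \left(-23\right) - 8493 = 506 - 8493 = -7987$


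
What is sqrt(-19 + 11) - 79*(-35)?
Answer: 2765 + 2*I*sqrt(2) ≈ 2765.0 + 2.8284*I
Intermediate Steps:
sqrt(-19 + 11) - 79*(-35) = sqrt(-8) + 2765 = 2*I*sqrt(2) + 2765 = 2765 + 2*I*sqrt(2)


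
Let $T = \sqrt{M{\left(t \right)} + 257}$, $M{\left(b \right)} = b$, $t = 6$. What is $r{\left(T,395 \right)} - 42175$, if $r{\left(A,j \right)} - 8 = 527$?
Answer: $-41640$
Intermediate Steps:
$T = \sqrt{263}$ ($T = \sqrt{6 + 257} = \sqrt{263} \approx 16.217$)
$r{\left(A,j \right)} = 535$ ($r{\left(A,j \right)} = 8 + 527 = 535$)
$r{\left(T,395 \right)} - 42175 = 535 - 42175 = -41640$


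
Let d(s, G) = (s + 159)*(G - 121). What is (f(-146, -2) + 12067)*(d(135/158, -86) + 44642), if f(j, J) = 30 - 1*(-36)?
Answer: 22145600521/158 ≈ 1.4016e+8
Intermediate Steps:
f(j, J) = 66 (f(j, J) = 30 + 36 = 66)
d(s, G) = (-121 + G)*(159 + s) (d(s, G) = (159 + s)*(-121 + G) = (-121 + G)*(159 + s))
(f(-146, -2) + 12067)*(d(135/158, -86) + 44642) = (66 + 12067)*((-19239 - 16335/158 + 159*(-86) - 11610/158) + 44642) = 12133*((-19239 - 16335/158 - 13674 - 11610/158) + 44642) = 12133*((-19239 - 121*135/158 - 13674 - 86*135/158) + 44642) = 12133*((-19239 - 16335/158 - 13674 - 5805/79) + 44642) = 12133*(-5228199/158 + 44642) = 12133*(1825237/158) = 22145600521/158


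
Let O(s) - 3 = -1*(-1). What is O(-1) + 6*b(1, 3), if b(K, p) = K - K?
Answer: 4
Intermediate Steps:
b(K, p) = 0
O(s) = 4 (O(s) = 3 - 1*(-1) = 3 + 1 = 4)
O(-1) + 6*b(1, 3) = 4 + 6*0 = 4 + 0 = 4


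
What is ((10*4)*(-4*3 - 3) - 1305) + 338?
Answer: -1567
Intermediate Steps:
((10*4)*(-4*3 - 3) - 1305) + 338 = (40*(-12 - 3) - 1305) + 338 = (40*(-15) - 1305) + 338 = (-600 - 1305) + 338 = -1905 + 338 = -1567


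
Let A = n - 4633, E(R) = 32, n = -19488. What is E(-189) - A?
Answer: 24153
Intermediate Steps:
A = -24121 (A = -19488 - 4633 = -24121)
E(-189) - A = 32 - 1*(-24121) = 32 + 24121 = 24153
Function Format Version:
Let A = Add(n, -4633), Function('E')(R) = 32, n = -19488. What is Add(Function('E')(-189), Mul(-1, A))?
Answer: 24153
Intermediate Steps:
A = -24121 (A = Add(-19488, -4633) = -24121)
Add(Function('E')(-189), Mul(-1, A)) = Add(32, Mul(-1, -24121)) = Add(32, 24121) = 24153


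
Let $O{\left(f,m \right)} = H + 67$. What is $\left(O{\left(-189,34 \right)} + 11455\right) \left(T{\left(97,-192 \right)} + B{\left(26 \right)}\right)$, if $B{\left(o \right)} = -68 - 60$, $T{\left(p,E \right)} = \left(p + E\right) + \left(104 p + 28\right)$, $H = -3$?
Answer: $113957467$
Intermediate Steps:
$O{\left(f,m \right)} = 64$ ($O{\left(f,m \right)} = -3 + 67 = 64$)
$T{\left(p,E \right)} = 28 + E + 105 p$ ($T{\left(p,E \right)} = \left(E + p\right) + \left(28 + 104 p\right) = 28 + E + 105 p$)
$B{\left(o \right)} = -128$ ($B{\left(o \right)} = -68 - 60 = -128$)
$\left(O{\left(-189,34 \right)} + 11455\right) \left(T{\left(97,-192 \right)} + B{\left(26 \right)}\right) = \left(64 + 11455\right) \left(\left(28 - 192 + 105 \cdot 97\right) - 128\right) = 11519 \left(\left(28 - 192 + 10185\right) - 128\right) = 11519 \left(10021 - 128\right) = 11519 \cdot 9893 = 113957467$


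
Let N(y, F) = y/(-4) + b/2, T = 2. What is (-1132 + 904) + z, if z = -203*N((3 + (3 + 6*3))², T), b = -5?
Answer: 59023/2 ≈ 29512.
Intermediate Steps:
N(y, F) = -5/2 - y/4 (N(y, F) = y/(-4) - 5/2 = y*(-¼) - 5*½ = -y/4 - 5/2 = -5/2 - y/4)
z = 59479/2 (z = -203*(-5/2 - (3 + (3 + 6*3))²/4) = -203*(-5/2 - (3 + (3 + 18))²/4) = -203*(-5/2 - (3 + 21)²/4) = -203*(-5/2 - ¼*24²) = -203*(-5/2 - ¼*576) = -203*(-5/2 - 144) = -203*(-293/2) = 59479/2 ≈ 29740.)
(-1132 + 904) + z = (-1132 + 904) + 59479/2 = -228 + 59479/2 = 59023/2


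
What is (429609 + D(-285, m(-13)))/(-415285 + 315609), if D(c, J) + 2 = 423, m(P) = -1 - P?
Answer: -215015/49838 ≈ -4.3143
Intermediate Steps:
D(c, J) = 421 (D(c, J) = -2 + 423 = 421)
(429609 + D(-285, m(-13)))/(-415285 + 315609) = (429609 + 421)/(-415285 + 315609) = 430030/(-99676) = 430030*(-1/99676) = -215015/49838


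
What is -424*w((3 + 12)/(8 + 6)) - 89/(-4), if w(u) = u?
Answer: -12097/28 ≈ -432.04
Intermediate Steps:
-424*w((3 + 12)/(8 + 6)) - 89/(-4) = -424*(3 + 12)/(8 + 6) - 89/(-4) = -6360/14 - 89*(-¼) = -6360/14 + 89/4 = -424*15/14 + 89/4 = -3180/7 + 89/4 = -12097/28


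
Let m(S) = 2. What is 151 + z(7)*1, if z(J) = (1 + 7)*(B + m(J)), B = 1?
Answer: 175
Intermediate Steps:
z(J) = 24 (z(J) = (1 + 7)*(1 + 2) = 8*3 = 24)
151 + z(7)*1 = 151 + 24*1 = 151 + 24 = 175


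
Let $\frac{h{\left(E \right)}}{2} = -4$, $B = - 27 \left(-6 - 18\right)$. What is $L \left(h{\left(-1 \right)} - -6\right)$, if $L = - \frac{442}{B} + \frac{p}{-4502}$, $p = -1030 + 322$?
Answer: $\frac{382775}{364662} \approx 1.0497$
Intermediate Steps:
$p = -708$
$B = 648$ ($B = \left(-27\right) \left(-24\right) = 648$)
$h{\left(E \right)} = -8$ ($h{\left(E \right)} = 2 \left(-4\right) = -8$)
$L = - \frac{382775}{729324}$ ($L = - \frac{442}{648} - \frac{708}{-4502} = \left(-442\right) \frac{1}{648} - - \frac{354}{2251} = - \frac{221}{324} + \frac{354}{2251} = - \frac{382775}{729324} \approx -0.52484$)
$L \left(h{\left(-1 \right)} - -6\right) = - \frac{382775 \left(-8 - -6\right)}{729324} = - \frac{382775 \left(-8 + 6\right)}{729324} = \left(- \frac{382775}{729324}\right) \left(-2\right) = \frac{382775}{364662}$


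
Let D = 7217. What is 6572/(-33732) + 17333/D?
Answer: 134311658/60860961 ≈ 2.2069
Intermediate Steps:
6572/(-33732) + 17333/D = 6572/(-33732) + 17333/7217 = 6572*(-1/33732) + 17333*(1/7217) = -1643/8433 + 17333/7217 = 134311658/60860961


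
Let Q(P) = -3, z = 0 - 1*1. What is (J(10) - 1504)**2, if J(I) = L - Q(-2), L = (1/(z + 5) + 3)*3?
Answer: 35581225/16 ≈ 2.2238e+6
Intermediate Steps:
z = -1 (z = 0 - 1 = -1)
L = 39/4 (L = (1/(-1 + 5) + 3)*3 = (1/4 + 3)*3 = (13/4)*3 = 39/4 ≈ 9.7500)
J(I) = 51/4 (J(I) = 39/4 - 1*(-3) = 39/4 + 3 = 51/4)
(J(10) - 1504)**2 = (51/4 - 1504)**2 = (-5965/4)**2 = 35581225/16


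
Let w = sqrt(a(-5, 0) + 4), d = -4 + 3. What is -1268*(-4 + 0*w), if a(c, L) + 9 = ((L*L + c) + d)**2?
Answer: 5072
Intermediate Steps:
d = -1
a(c, L) = -9 + (-1 + c + L**2)**2 (a(c, L) = -9 + ((L*L + c) - 1)**2 = -9 + ((L**2 + c) - 1)**2 = -9 + ((c + L**2) - 1)**2 = -9 + (-1 + c + L**2)**2)
w = sqrt(31) (w = sqrt((-9 + (-1 - 5 + 0**2)**2) + 4) = sqrt((-9 + (-1 - 5 + 0)**2) + 4) = sqrt((-9 + (-6)**2) + 4) = sqrt((-9 + 36) + 4) = sqrt(27 + 4) = sqrt(31) ≈ 5.5678)
-1268*(-4 + 0*w) = -1268*(-4 + 0*sqrt(31)) = -1268*(-4 + 0) = -1268*(-4) = 5072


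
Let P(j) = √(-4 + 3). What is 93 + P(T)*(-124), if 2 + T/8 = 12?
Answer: 93 - 124*I ≈ 93.0 - 124.0*I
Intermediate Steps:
T = 80 (T = -16 + 8*12 = -16 + 96 = 80)
P(j) = I (P(j) = √(-1) = I)
93 + P(T)*(-124) = 93 + I*(-124) = 93 - 124*I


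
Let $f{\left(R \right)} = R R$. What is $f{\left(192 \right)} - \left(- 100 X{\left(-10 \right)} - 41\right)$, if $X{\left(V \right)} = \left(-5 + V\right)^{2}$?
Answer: $59405$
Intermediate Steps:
$f{\left(R \right)} = R^{2}$
$f{\left(192 \right)} - \left(- 100 X{\left(-10 \right)} - 41\right) = 192^{2} - \left(- 100 \left(-5 - 10\right)^{2} - 41\right) = 36864 - \left(- 100 \left(-15\right)^{2} - 41\right) = 36864 - \left(\left(-100\right) 225 - 41\right) = 36864 - \left(-22500 - 41\right) = 36864 - -22541 = 36864 + 22541 = 59405$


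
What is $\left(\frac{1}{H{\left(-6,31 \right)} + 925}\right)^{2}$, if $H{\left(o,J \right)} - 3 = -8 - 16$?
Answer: $\frac{1}{817216} \approx 1.2237 \cdot 10^{-6}$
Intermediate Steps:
$H{\left(o,J \right)} = -21$ ($H{\left(o,J \right)} = 3 - 24 = -21$)
$\left(\frac{1}{H{\left(-6,31 \right)} + 925}\right)^{2} = \left(\frac{1}{-21 + 925}\right)^{2} = \left(\frac{1}{904}\right)^{2} = \frac{1}{817216}$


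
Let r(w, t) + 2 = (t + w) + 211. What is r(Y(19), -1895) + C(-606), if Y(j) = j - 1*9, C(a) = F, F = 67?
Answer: -1609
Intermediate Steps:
C(a) = 67
Y(j) = -9 + j (Y(j) = j - 9 = -9 + j)
r(w, t) = 209 + t + w (r(w, t) = -2 + ((t + w) + 211) = -2 + (211 + t + w) = 209 + t + w)
r(Y(19), -1895) + C(-606) = (209 - 1895 + (-9 + 19)) + 67 = (209 - 1895 + 10) + 67 = -1676 + 67 = -1609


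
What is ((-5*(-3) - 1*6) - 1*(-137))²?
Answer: 21316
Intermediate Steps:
((-5*(-3) - 1*6) - 1*(-137))² = ((15 - 6) + 137)² = (9 + 137)² = 146² = 21316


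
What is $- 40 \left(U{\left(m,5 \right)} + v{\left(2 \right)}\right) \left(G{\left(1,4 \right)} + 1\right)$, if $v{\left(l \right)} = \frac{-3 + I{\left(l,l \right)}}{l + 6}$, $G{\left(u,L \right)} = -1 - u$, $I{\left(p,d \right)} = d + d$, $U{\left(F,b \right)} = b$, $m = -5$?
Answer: $205$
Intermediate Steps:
$I{\left(p,d \right)} = 2 d$
$v{\left(l \right)} = \frac{-3 + 2 l}{6 + l}$ ($v{\left(l \right)} = \frac{-3 + 2 l}{l + 6} = \frac{-3 + 2 l}{6 + l}$)
$- 40 \left(U{\left(m,5 \right)} + v{\left(2 \right)}\right) \left(G{\left(1,4 \right)} + 1\right) = - 40 \left(5 + \frac{-3 + 2 \cdot 2}{6 + 2}\right) \left(\left(-1 - 1\right) + 1\right) = - 40 \left(5 + \frac{-3 + 4}{8}\right) \left(\left(-1 - 1\right) + 1\right) = - 40 \left(5 + \frac{1}{8} \cdot 1\right) \left(-2 + 1\right) = - 40 \left(5 + \frac{1}{8}\right) \left(-1\right) = - 40 \cdot \frac{41}{8} \left(-1\right) = \left(-40\right) \left(- \frac{41}{8}\right) = 205$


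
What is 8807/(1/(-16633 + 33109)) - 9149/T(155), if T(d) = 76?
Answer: 11027904883/76 ≈ 1.4510e+8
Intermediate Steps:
8807/(1/(-16633 + 33109)) - 9149/T(155) = 8807/(1/(-16633 + 33109)) - 9149/76 = 8807/(1/16476) - 9149*1/76 = 8807/(1/16476) - 9149/76 = 8807*16476 - 9149/76 = 145104132 - 9149/76 = 11027904883/76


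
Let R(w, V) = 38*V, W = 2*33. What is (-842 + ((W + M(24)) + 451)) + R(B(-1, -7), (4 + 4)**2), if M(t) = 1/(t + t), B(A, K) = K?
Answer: 101137/48 ≈ 2107.0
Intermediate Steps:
M(t) = 1/(2*t)
W = 66
(-842 + ((W + M(24)) + 451)) + R(B(-1, -7), (4 + 4)**2) = (-842 + ((66 + (1/2)/24) + 451)) + 38*(4 + 4)**2 = (-842 + ((66 + (1/2)*(1/24)) + 451)) + 38*8**2 = (-842 + ((66 + 1/48) + 451)) + 38*64 = (-842 + (3169/48 + 451)) + 2432 = (-842 + 24817/48) + 2432 = -15599/48 + 2432 = 101137/48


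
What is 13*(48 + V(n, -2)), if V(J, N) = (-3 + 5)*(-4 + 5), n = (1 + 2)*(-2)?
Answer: 650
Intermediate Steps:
n = -6 (n = 3*(-2) = -6)
V(J, N) = 2 (V(J, N) = 2*1 = 2)
13*(48 + V(n, -2)) = 13*(48 + 2) = 13*50 = 650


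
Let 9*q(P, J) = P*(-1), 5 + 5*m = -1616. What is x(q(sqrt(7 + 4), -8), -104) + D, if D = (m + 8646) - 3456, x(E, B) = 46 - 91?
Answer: 24104/5 ≈ 4820.8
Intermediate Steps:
m = -1621/5 (m = -1 + (1/5)*(-1616) = -1 - 1616/5 = -1621/5 ≈ -324.20)
q(P, J) = -P/9 (q(P, J) = (P*(-1))/9 = (-P)/9 = -P/9)
x(E, B) = -45
D = 24329/5 (D = (-1621/5 + 8646) - 3456 = 41609/5 - 3456 = 24329/5 ≈ 4865.8)
x(q(sqrt(7 + 4), -8), -104) + D = -45 + 24329/5 = 24104/5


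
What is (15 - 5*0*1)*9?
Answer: 135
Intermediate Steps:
(15 - 5*0*1)*9 = (15 + 0*1)*9 = (15 + 0)*9 = 15*9 = 135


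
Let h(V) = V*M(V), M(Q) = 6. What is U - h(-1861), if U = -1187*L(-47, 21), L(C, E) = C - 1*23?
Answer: 94256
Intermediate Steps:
L(C, E) = -23 + C (L(C, E) = C - 23 = -23 + C)
h(V) = 6*V (h(V) = V*6 = 6*V)
U = 83090 (U = -1187*(-23 - 47) = -1187*(-70) = 83090)
U - h(-1861) = 83090 - 6*(-1861) = 83090 - 1*(-11166) = 83090 + 11166 = 94256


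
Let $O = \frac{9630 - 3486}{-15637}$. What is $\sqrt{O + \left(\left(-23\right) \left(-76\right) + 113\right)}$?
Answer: $\frac{\sqrt{454947772381}}{15637} \approx 43.135$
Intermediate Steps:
$O = - \frac{6144}{15637}$ ($O = 6144 \left(- \frac{1}{15637}\right) = - \frac{6144}{15637} \approx -0.39291$)
$\sqrt{O + \left(\left(-23\right) \left(-76\right) + 113\right)} = \sqrt{- \frac{6144}{15637} + \left(\left(-23\right) \left(-76\right) + 113\right)} = \sqrt{- \frac{6144}{15637} + \left(1748 + 113\right)} = \sqrt{- \frac{6144}{15637} + 1861} = \sqrt{\frac{29094313}{15637}} = \frac{\sqrt{454947772381}}{15637}$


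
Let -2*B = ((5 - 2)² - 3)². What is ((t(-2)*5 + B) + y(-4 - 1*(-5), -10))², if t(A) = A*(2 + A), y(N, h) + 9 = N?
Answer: 676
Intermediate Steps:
y(N, h) = -9 + N
B = -18 (B = -((5 - 2)² - 3)²/2 = -(3² - 3)²/2 = -(9 - 3)²/2 = -½*6² = -½*36 = -18)
((t(-2)*5 + B) + y(-4 - 1*(-5), -10))² = ((-2*(2 - 2)*5 - 18) + (-9 + (-4 - 1*(-5))))² = ((-2*0*5 - 18) + (-9 + (-4 + 5)))² = ((0*5 - 18) + (-9 + 1))² = ((0 - 18) - 8)² = (-18 - 8)² = (-26)² = 676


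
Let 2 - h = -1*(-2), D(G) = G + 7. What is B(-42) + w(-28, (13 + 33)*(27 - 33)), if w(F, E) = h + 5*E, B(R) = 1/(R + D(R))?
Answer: -106261/77 ≈ -1380.0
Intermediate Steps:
D(G) = 7 + G
h = 0 (h = 2 - (-1)*(-2) = 2 - 1*2 = 2 - 2 = 0)
B(R) = 1/(7 + 2*R) (B(R) = 1/(R + (7 + R)) = 1/(7 + 2*R))
w(F, E) = 5*E (w(F, E) = 0 + 5*E = 5*E)
B(-42) + w(-28, (13 + 33)*(27 - 33)) = 1/(7 + 2*(-42)) + 5*((13 + 33)*(27 - 33)) = 1/(7 - 84) + 5*(46*(-6)) = 1/(-77) + 5*(-276) = -1/77 - 1380 = -106261/77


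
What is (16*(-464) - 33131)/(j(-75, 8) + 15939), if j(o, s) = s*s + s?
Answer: -40555/16011 ≈ -2.5329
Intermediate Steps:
j(o, s) = s + s**2 (j(o, s) = s**2 + s = s + s**2)
(16*(-464) - 33131)/(j(-75, 8) + 15939) = (16*(-464) - 33131)/(8*(1 + 8) + 15939) = (-7424 - 33131)/(8*9 + 15939) = -40555/(72 + 15939) = -40555/16011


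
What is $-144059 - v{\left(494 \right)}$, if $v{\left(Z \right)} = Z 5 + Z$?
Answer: $-147023$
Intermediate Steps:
$v{\left(Z \right)} = 6 Z$ ($v{\left(Z \right)} = 5 Z + Z = 6 Z$)
$-144059 - v{\left(494 \right)} = -144059 - 6 \cdot 494 = -144059 - 2964 = -147023$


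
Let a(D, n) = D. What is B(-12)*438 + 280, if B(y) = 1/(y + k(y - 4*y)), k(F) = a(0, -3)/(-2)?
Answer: 487/2 ≈ 243.50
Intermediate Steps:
k(F) = 0 (k(F) = 0/(-2) = 0*(-½) = 0)
B(y) = 1/y (B(y) = 1/(y + 0) = 1/y)
B(-12)*438 + 280 = 438/(-12) + 280 = -1/12*438 + 280 = -73/2 + 280 = 487/2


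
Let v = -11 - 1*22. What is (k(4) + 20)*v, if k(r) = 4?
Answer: -792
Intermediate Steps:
v = -33 (v = -11 - 22 = -33)
(k(4) + 20)*v = (4 + 20)*(-33) = 24*(-33) = -792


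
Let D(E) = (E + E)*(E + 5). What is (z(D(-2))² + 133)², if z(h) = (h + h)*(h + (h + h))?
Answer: 557454863641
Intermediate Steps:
D(E) = 2*E*(5 + E) (D(E) = (2*E)*(5 + E) = 2*E*(5 + E))
z(h) = 6*h² (z(h) = (2*h)*(h + 2*h) = (2*h)*(3*h) = 6*h²)
(z(D(-2))² + 133)² = ((6*(2*(-2)*(5 - 2))²)² + 133)² = ((6*(2*(-2)*3)²)² + 133)² = ((6*(-12)²)² + 133)² = ((6*144)² + 133)² = (864² + 133)² = (746496 + 133)² = 746629² = 557454863641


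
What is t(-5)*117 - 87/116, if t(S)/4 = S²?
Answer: 46797/4 ≈ 11699.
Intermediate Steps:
t(S) = 4*S²
t(-5)*117 - 87/116 = (4*(-5)²)*117 - 87/116 = (4*25)*117 - 87*1/116 = 100*117 - ¾ = 11700 - ¾ = 46797/4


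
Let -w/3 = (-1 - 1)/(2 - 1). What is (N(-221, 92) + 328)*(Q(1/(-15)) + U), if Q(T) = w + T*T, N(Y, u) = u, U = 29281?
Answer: 184508128/15 ≈ 1.2301e+7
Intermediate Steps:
w = 6 (w = -3*(-1 - 1)/(2 - 1) = -(-6)/1 = -(-6) = -3*(-2) = 6)
Q(T) = 6 + T² (Q(T) = 6 + T*T = 6 + T²)
(N(-221, 92) + 328)*(Q(1/(-15)) + U) = (92 + 328)*((6 + (1/(-15))²) + 29281) = 420*((6 + (-1/15)²) + 29281) = 420*((6 + 1/225) + 29281) = 420*(1351/225 + 29281) = 420*(6589576/225) = 184508128/15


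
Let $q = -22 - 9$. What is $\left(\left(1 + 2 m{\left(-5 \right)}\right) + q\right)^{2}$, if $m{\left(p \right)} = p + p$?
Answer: $2500$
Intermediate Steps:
$m{\left(p \right)} = 2 p$
$q = -31$ ($q = -22 - 9 = -31$)
$\left(\left(1 + 2 m{\left(-5 \right)}\right) + q\right)^{2} = \left(\left(1 + 2 \cdot 2 \left(-5\right)\right) - 31\right)^{2} = \left(\left(1 + 2 \left(-10\right)\right) - 31\right)^{2} = \left(\left(1 - 20\right) - 31\right)^{2} = \left(-19 - 31\right)^{2} = \left(-50\right)^{2} = 2500$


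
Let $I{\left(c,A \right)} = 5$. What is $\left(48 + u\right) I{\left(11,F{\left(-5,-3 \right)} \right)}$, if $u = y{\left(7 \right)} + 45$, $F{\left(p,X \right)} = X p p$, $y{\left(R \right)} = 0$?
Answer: $465$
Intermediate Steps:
$F{\left(p,X \right)} = X p^{2}$
$u = 45$ ($u = 0 + 45 = 45$)
$\left(48 + u\right) I{\left(11,F{\left(-5,-3 \right)} \right)} = \left(48 + 45\right) 5 = 93 \cdot 5 = 465$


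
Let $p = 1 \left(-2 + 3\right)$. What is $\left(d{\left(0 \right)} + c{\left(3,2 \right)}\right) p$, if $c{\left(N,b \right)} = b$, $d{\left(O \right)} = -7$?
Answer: $-5$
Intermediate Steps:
$p = 1$ ($p = 1 \cdot 1 = 1$)
$\left(d{\left(0 \right)} + c{\left(3,2 \right)}\right) p = \left(-7 + 2\right) 1 = \left(-5\right) 1 = -5$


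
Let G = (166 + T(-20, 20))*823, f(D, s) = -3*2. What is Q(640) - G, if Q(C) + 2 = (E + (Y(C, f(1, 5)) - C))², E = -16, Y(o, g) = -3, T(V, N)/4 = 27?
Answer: 208777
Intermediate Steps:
T(V, N) = 108 (T(V, N) = 4*27 = 108)
f(D, s) = -6
G = 225502 (G = (166 + 108)*823 = 274*823 = 225502)
Q(C) = -2 + (-19 - C)² (Q(C) = -2 + (-16 + (-3 - C))² = -2 + (-19 - C)²)
Q(640) - G = (-2 + (19 + 640)²) - 1*225502 = (-2 + 659²) - 225502 = (-2 + 434281) - 225502 = 434279 - 225502 = 208777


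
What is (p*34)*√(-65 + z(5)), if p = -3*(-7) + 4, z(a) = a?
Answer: 1700*I*√15 ≈ 6584.1*I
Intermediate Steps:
p = 25 (p = 21 + 4 = 25)
(p*34)*√(-65 + z(5)) = (25*34)*√(-65 + 5) = 850*√(-60) = 850*(2*I*√15) = 1700*I*√15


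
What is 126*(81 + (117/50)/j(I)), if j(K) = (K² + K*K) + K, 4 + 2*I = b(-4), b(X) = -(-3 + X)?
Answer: 512757/50 ≈ 10255.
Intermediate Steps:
b(X) = 3 - X
I = 3/2 (I = -2 + (3 - 1*(-4))/2 = -2 + (3 + 4)/2 = -2 + (½)*7 = -2 + 7/2 = 3/2 ≈ 1.5000)
j(K) = K + 2*K² (j(K) = (K² + K²) + K = 2*K² + K = K + 2*K²)
126*(81 + (117/50)/j(I)) = 126*(81 + (117/50)/((3*(1 + 2*(3/2))/2))) = 126*(81 + (117*(1/50))/((3*(1 + 3)/2))) = 126*(81 + 117/(50*(((3/2)*4)))) = 126*(81 + (117/50)/6) = 126*(81 + (117/50)*(⅙)) = 126*(81 + 39/100) = 126*(8139/100) = 512757/50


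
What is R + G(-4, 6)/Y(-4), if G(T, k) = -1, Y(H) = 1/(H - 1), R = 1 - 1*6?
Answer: 0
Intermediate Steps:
R = -5 (R = 1 - 6 = -5)
Y(H) = 1/(-1 + H)
R + G(-4, 6)/Y(-4) = -5 - 1/(1/(-1 - 4)) = -5 - 1/(1/(-5)) = -5 - 1/(-⅕) = -5 - 1*(-5) = -5 + 5 = 0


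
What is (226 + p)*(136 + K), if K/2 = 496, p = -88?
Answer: 155664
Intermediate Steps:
K = 992 (K = 2*496 = 992)
(226 + p)*(136 + K) = (226 - 88)*(136 + 992) = 138*1128 = 155664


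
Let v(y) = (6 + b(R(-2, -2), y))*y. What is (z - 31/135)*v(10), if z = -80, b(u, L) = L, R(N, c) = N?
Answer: -346592/27 ≈ -12837.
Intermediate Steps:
v(y) = y*(6 + y) (v(y) = (6 + y)*y = y*(6 + y))
(z - 31/135)*v(10) = (-80 - 31/135)*(10*(6 + 10)) = (-80 - 31*1/135)*(10*16) = (-80 - 31/135)*160 = -10831/135*160 = -346592/27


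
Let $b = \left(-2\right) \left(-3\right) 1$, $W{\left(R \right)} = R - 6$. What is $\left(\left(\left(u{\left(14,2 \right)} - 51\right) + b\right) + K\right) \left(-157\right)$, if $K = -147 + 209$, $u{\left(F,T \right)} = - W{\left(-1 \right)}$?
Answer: $-3768$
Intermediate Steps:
$W{\left(R \right)} = -6 + R$ ($W{\left(R \right)} = R - 6 = -6 + R$)
$b = 6$ ($b = 6 \cdot 1 = 6$)
$u{\left(F,T \right)} = 7$ ($u{\left(F,T \right)} = - (-6 - 1) = \left(-1\right) \left(-7\right) = 7$)
$K = 62$
$\left(\left(\left(u{\left(14,2 \right)} - 51\right) + b\right) + K\right) \left(-157\right) = \left(\left(\left(7 - 51\right) + 6\right) + 62\right) \left(-157\right) = \left(\left(-44 + 6\right) + 62\right) \left(-157\right) = \left(-38 + 62\right) \left(-157\right) = 24 \left(-157\right) = -3768$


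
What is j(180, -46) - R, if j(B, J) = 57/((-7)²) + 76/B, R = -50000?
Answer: 110253496/2205 ≈ 50002.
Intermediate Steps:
j(B, J) = 57/49 + 76/B
j(180, -46) - R = (57/49 + 76/180) - 1*(-50000) = (57/49 + 76*(1/180)) + 50000 = (57/49 + 19/45) + 50000 = 3496/2205 + 50000 = 110253496/2205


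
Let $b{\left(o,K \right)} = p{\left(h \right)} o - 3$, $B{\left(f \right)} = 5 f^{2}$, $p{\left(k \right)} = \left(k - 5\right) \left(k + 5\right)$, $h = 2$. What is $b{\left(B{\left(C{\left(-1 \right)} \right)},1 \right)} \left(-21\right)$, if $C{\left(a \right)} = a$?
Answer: $2268$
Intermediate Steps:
$p{\left(k \right)} = \left(-5 + k\right) \left(5 + k\right)$
$b{\left(o,K \right)} = -3 - 21 o$ ($b{\left(o,K \right)} = \left(-25 + 2^{2}\right) o - 3 = \left(-25 + 4\right) o - 3 = - 21 o - 3 = -3 - 21 o$)
$b{\left(B{\left(C{\left(-1 \right)} \right)},1 \right)} \left(-21\right) = \left(-3 - 21 \cdot 5 \left(-1\right)^{2}\right) \left(-21\right) = \left(-3 - 21 \cdot 5 \cdot 1\right) \left(-21\right) = \left(-3 - 105\right) \left(-21\right) = \left(-108\right) \left(-21\right) = 2268$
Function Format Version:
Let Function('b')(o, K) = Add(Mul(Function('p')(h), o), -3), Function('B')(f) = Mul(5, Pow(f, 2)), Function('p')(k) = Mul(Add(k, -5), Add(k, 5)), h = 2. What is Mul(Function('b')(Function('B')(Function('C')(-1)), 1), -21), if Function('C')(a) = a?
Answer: 2268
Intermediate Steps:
Function('p')(k) = Mul(Add(-5, k), Add(5, k))
Function('b')(o, K) = Add(-3, Mul(-21, o)) (Function('b')(o, K) = Add(Mul(Add(-25, Pow(2, 2)), o), -3) = Add(Mul(Add(-25, 4), o), -3) = Add(Mul(-21, o), -3) = Add(-3, Mul(-21, o)))
Mul(Function('b')(Function('B')(Function('C')(-1)), 1), -21) = Mul(Add(-3, Mul(-21, Mul(5, Pow(-1, 2)))), -21) = Mul(Add(-3, Mul(-21, Mul(5, 1))), -21) = Mul(Add(-3, Mul(-21, 5)), -21) = Mul(Add(-3, -105), -21) = Mul(-108, -21) = 2268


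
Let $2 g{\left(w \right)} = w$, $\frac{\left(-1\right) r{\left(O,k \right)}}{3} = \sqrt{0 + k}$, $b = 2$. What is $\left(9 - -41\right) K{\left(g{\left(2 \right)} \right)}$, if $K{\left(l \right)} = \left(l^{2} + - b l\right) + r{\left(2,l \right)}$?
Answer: $-200$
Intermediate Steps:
$r{\left(O,k \right)} = - 3 \sqrt{k}$ ($r{\left(O,k \right)} = - 3 \sqrt{0 + k} = - 3 \sqrt{k}$)
$g{\left(w \right)} = \frac{w}{2}$
$K{\left(l \right)} = l^{2} - 3 \sqrt{l} - 2 l$ ($K{\left(l \right)} = \left(l^{2} + \left(-1\right) 2 l\right) - 3 \sqrt{l} = \left(l^{2} - 2 l\right) - 3 \sqrt{l} = l^{2} - 3 \sqrt{l} - 2 l$)
$\left(9 - -41\right) K{\left(g{\left(2 \right)} \right)} = \left(9 - -41\right) \left(\left(\frac{1}{2} \cdot 2\right)^{2} - 3 \sqrt{\frac{1}{2} \cdot 2} - 2 \cdot \frac{1}{2} \cdot 2\right) = \left(9 + 41\right) \left(1^{2} - 3 \sqrt{1} - 2\right) = 50 \left(1 - 3 - 2\right) = 50 \left(-4\right) = -200$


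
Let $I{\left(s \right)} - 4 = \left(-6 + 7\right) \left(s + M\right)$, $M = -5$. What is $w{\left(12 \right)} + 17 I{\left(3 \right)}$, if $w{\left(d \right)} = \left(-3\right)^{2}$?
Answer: $43$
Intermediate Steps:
$w{\left(d \right)} = 9$
$I{\left(s \right)} = -1 + s$ ($I{\left(s \right)} = 4 + \left(-6 + 7\right) \left(s - 5\right) = 4 + 1 \left(-5 + s\right) = 4 + \left(-5 + s\right) = -1 + s$)
$w{\left(12 \right)} + 17 I{\left(3 \right)} = 9 + 17 \left(-1 + 3\right) = 9 + 17 \cdot 2 = 9 + 34 = 43$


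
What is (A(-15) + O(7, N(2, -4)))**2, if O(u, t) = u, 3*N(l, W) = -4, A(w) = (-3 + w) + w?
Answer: 676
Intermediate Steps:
A(w) = -3 + 2*w
N(l, W) = -4/3 (N(l, W) = (1/3)*(-4) = -4/3)
(A(-15) + O(7, N(2, -4)))**2 = ((-3 + 2*(-15)) + 7)**2 = ((-3 - 30) + 7)**2 = (-33 + 7)**2 = (-26)**2 = 676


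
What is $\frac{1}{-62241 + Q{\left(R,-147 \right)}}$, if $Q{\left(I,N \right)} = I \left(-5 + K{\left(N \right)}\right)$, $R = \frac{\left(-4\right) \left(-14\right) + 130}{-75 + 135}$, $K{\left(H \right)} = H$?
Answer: $- \frac{5}{313561} \approx -1.5946 \cdot 10^{-5}$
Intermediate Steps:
$R = \frac{31}{10}$ ($R = \frac{56 + 130}{60} = 186 \cdot \frac{1}{60} = \frac{31}{10} \approx 3.1$)
$Q{\left(I,N \right)} = I \left(-5 + N\right)$
$\frac{1}{-62241 + Q{\left(R,-147 \right)}} = \frac{1}{-62241 + \frac{31 \left(-5 - 147\right)}{10}} = \frac{1}{-62241 + \frac{31}{10} \left(-152\right)} = \frac{1}{-62241 - \frac{2356}{5}} = \frac{1}{- \frac{313561}{5}} = - \frac{5}{313561}$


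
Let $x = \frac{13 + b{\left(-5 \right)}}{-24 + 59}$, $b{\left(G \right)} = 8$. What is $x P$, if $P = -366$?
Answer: $- \frac{1098}{5} \approx -219.6$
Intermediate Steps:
$x = \frac{3}{5}$ ($x = \frac{13 + 8}{-24 + 59} = \frac{21}{35} = 21 \cdot \frac{1}{35} = \frac{3}{5} \approx 0.6$)
$x P = \frac{3}{5} \left(-366\right) = - \frac{1098}{5}$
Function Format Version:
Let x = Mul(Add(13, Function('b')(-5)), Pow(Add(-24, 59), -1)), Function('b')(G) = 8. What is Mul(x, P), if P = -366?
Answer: Rational(-1098, 5) ≈ -219.60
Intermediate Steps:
x = Rational(3, 5) (x = Mul(Add(13, 8), Pow(Add(-24, 59), -1)) = Mul(21, Pow(35, -1)) = Mul(21, Rational(1, 35)) = Rational(3, 5) ≈ 0.60000)
Mul(x, P) = Mul(Rational(3, 5), -366) = Rational(-1098, 5)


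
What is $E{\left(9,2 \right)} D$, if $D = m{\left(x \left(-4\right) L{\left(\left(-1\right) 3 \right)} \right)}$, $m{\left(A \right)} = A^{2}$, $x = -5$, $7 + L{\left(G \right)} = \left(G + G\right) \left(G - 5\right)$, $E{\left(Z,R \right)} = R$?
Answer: $1344800$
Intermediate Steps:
$L{\left(G \right)} = -7 + 2 G \left(-5 + G\right)$ ($L{\left(G \right)} = -7 + \left(G + G\right) \left(G - 5\right) = -7 + 2 G \left(-5 + G\right)$)
$D = 672400$ ($D = \left(\left(-5\right) \left(-4\right) \left(-7 - 10 \left(\left(-1\right) 3\right) + 2 \left(\left(-1\right) 3\right)^{2}\right)\right)^{2} = \left(20 \left(-7 - -30 + 2 \left(-3\right)^{2}\right)\right)^{2} = \left(20 \left(-7 + 30 + 2 \cdot 9\right)\right)^{2} = \left(20 \left(-7 + 30 + 18\right)\right)^{2} = \left(20 \cdot 41\right)^{2} = 820^{2} = 672400$)
$E{\left(9,2 \right)} D = 2 \cdot 672400 = 1344800$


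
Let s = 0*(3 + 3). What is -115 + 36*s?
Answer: -115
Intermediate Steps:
s = 0 (s = 0*6 = 0)
-115 + 36*s = -115 + 36*0 = -115 + 0 = -115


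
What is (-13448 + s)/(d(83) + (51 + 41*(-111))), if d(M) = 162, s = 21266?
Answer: -1303/723 ≈ -1.8022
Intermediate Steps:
(-13448 + s)/(d(83) + (51 + 41*(-111))) = (-13448 + 21266)/(162 + (51 + 41*(-111))) = 7818/(162 + (51 - 4551)) = 7818/(162 - 4500) = 7818/(-4338) = 7818*(-1/4338) = -1303/723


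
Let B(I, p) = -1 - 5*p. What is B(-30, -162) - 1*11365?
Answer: -10556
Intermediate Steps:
B(-30, -162) - 1*11365 = (-1 - 5*(-162)) - 1*11365 = (-1 + 810) - 11365 = 809 - 11365 = -10556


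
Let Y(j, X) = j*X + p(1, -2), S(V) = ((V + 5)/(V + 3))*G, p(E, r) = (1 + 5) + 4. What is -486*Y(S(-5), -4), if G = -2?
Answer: -4860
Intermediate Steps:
p(E, r) = 10 (p(E, r) = 6 + 4 = 10)
S(V) = -2*(5 + V)/(3 + V) (S(V) = ((V + 5)/(V + 3))*(-2) = ((5 + V)/(3 + V))*(-2) = -2*(5 + V)/(3 + V))
Y(j, X) = 10 + X*j (Y(j, X) = j*X + 10 = X*j + 10 = 10 + X*j)
-486*Y(S(-5), -4) = -486*(10 - 8*(-5 - 1*(-5))/(3 - 5)) = -486*(10 - 8*(-5 + 5)/(-2)) = -486*(10 - 8*(-1)*0/2) = -486*(10 - 4*0) = -486*(10 + 0) = -486*10 = -4860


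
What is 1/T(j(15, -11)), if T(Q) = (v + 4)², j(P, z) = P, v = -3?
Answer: 1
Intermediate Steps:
T(Q) = 1 (T(Q) = (-3 + 4)² = 1² = 1)
1/T(j(15, -11)) = 1/1 = 1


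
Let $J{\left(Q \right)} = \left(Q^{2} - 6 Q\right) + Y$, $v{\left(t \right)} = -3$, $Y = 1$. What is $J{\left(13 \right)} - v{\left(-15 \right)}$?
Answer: $95$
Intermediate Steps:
$J{\left(Q \right)} = 1 + Q^{2} - 6 Q$ ($J{\left(Q \right)} = \left(Q^{2} - 6 Q\right) + 1 = 1 + Q^{2} - 6 Q$)
$J{\left(13 \right)} - v{\left(-15 \right)} = \left(1 + 13^{2} - 78\right) - -3 = \left(1 + 169 - 78\right) + 3 = 92 + 3 = 95$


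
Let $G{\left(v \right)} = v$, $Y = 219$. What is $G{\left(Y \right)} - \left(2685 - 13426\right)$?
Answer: $10960$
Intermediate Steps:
$G{\left(Y \right)} - \left(2685 - 13426\right) = 219 - \left(2685 - 13426\right) = 219 - -10741 = 219 + 10741 = 10960$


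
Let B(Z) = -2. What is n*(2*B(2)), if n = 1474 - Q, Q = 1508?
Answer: 136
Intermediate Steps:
n = -34 (n = 1474 - 1*1508 = 1474 - 1508 = -34)
n*(2*B(2)) = -68*(-2) = -34*(-4) = 136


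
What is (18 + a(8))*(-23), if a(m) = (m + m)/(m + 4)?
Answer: -1334/3 ≈ -444.67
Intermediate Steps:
a(m) = 2*m/(4 + m) (a(m) = (2*m)/(4 + m) = 2*m/(4 + m))
(18 + a(8))*(-23) = (18 + 2*8/(4 + 8))*(-23) = (18 + 2*8/12)*(-23) = (18 + 2*8*(1/12))*(-23) = (18 + 4/3)*(-23) = (58/3)*(-23) = -1334/3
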